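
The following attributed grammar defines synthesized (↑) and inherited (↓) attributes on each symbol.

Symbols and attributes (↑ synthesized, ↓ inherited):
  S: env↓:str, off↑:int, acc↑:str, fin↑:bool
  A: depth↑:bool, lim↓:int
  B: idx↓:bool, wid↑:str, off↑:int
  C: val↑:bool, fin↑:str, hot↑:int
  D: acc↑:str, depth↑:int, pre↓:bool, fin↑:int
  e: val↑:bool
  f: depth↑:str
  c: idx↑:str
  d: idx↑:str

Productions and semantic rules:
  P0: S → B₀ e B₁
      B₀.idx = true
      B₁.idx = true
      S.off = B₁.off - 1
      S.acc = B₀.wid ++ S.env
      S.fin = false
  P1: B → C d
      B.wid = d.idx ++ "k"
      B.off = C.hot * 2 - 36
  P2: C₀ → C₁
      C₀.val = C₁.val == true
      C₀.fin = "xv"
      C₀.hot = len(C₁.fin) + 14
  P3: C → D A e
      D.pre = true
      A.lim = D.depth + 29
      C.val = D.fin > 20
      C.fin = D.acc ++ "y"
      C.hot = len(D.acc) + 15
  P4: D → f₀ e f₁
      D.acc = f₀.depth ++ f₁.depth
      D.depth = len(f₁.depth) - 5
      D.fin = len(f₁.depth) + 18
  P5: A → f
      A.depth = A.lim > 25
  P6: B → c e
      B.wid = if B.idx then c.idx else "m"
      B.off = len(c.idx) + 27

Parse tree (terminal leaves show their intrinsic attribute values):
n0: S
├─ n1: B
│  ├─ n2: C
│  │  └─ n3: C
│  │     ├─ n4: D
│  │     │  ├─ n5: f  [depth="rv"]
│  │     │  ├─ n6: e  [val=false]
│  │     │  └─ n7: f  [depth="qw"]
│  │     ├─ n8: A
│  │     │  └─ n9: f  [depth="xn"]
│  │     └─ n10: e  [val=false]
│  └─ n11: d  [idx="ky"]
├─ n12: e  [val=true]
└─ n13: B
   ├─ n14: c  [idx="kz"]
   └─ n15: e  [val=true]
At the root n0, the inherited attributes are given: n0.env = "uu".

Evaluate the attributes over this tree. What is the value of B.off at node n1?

2

1. n0.env = "uu"  [given at root]
2. n1.idx = true  [true]
3. n4.pre = true  [true]
4. n5.depth = "rv"  [terminal]
5. n6.val = false  [terminal]
6. n7.depth = "qw"  [terminal]
7. n4.acc = "rvqw"  [f₀.depth ++ f₁.depth]
8. n4.depth = -3  [len(f₁.depth) - 5]
9. n4.fin = 20  [len(f₁.depth) + 18]
10. n8.lim = 26  [D.depth + 29]
11. n9.depth = "xn"  [terminal]
12. n8.depth = true  [A.lim > 25]
13. n10.val = false  [terminal]
14. n3.val = false  [D.fin > 20]
15. n3.fin = "rvqwy"  [D.acc ++ "y"]
16. n3.hot = 19  [len(D.acc) + 15]
17. n2.val = false  [C₁.val == true]
18. n2.fin = "xv"  ["xv"]
19. n2.hot = 19  [len(C₁.fin) + 14]
20. n11.idx = "ky"  [terminal]
21. n1.wid = "kyk"  [d.idx ++ "k"]
22. n1.off = 2  [C.hot * 2 - 36]
23. n12.val = true  [terminal]
24. n13.idx = true  [true]
25. n14.idx = "kz"  [terminal]
26. n15.val = true  [terminal]
27. n13.wid = "kz"  [if B.idx then c.idx else "m"]
28. n13.off = 29  [len(c.idx) + 27]
29. n0.off = 28  [B₁.off - 1]
30. n0.acc = "kykuu"  [B₀.wid ++ S.env]
31. n0.fin = false  [false]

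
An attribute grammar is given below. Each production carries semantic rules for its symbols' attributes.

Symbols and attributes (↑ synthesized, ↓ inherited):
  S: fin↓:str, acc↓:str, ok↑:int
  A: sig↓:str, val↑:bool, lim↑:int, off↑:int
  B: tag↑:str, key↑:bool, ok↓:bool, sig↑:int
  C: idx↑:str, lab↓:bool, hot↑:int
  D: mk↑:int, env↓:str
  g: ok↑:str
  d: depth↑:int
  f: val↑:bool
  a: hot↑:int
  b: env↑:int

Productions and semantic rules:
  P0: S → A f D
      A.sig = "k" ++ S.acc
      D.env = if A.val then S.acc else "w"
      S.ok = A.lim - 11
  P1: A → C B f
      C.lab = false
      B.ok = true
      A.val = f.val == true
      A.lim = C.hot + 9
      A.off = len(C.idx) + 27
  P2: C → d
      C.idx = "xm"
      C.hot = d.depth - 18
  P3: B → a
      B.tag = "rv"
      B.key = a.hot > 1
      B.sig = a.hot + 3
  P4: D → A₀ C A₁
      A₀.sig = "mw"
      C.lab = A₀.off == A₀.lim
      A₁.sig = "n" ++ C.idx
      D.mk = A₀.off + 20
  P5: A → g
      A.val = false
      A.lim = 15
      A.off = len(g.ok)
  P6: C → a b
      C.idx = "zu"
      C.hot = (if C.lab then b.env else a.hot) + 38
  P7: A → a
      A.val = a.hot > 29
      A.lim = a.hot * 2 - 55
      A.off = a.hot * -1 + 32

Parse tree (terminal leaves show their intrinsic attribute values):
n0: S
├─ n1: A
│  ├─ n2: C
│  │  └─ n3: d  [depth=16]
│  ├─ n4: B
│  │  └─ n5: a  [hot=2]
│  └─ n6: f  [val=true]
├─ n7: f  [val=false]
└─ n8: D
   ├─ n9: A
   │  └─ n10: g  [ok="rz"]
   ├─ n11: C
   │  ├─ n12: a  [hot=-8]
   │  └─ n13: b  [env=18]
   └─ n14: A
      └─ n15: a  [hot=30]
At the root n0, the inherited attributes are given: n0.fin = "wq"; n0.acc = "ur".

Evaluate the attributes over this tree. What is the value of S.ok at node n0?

-4

1. n0.fin = "wq"  [given at root]
2. n0.acc = "ur"  [given at root]
3. n1.sig = "kur"  ["k" ++ S.acc]
4. n2.lab = false  [false]
5. n3.depth = 16  [terminal]
6. n2.idx = "xm"  ["xm"]
7. n2.hot = -2  [d.depth - 18]
8. n4.ok = true  [true]
9. n5.hot = 2  [terminal]
10. n4.tag = "rv"  ["rv"]
11. n4.key = true  [a.hot > 1]
12. n4.sig = 5  [a.hot + 3]
13. n6.val = true  [terminal]
14. n1.val = true  [f.val == true]
15. n1.lim = 7  [C.hot + 9]
16. n1.off = 29  [len(C.idx) + 27]
17. n7.val = false  [terminal]
18. n8.env = "ur"  [if A.val then S.acc else "w"]
19. n9.sig = "mw"  ["mw"]
20. n10.ok = "rz"  [terminal]
21. n9.val = false  [false]
22. n9.lim = 15  [15]
23. n9.off = 2  [len(g.ok)]
24. n11.lab = false  [A₀.off == A₀.lim]
25. n12.hot = -8  [terminal]
26. n13.env = 18  [terminal]
27. n11.idx = "zu"  ["zu"]
28. n11.hot = 30  [(if C.lab then b.env else a.hot) + 38]
29. n14.sig = "nzu"  ["n" ++ C.idx]
30. n15.hot = 30  [terminal]
31. n14.val = true  [a.hot > 29]
32. n14.lim = 5  [a.hot * 2 - 55]
33. n14.off = 2  [a.hot * -1 + 32]
34. n8.mk = 22  [A₀.off + 20]
35. n0.ok = -4  [A.lim - 11]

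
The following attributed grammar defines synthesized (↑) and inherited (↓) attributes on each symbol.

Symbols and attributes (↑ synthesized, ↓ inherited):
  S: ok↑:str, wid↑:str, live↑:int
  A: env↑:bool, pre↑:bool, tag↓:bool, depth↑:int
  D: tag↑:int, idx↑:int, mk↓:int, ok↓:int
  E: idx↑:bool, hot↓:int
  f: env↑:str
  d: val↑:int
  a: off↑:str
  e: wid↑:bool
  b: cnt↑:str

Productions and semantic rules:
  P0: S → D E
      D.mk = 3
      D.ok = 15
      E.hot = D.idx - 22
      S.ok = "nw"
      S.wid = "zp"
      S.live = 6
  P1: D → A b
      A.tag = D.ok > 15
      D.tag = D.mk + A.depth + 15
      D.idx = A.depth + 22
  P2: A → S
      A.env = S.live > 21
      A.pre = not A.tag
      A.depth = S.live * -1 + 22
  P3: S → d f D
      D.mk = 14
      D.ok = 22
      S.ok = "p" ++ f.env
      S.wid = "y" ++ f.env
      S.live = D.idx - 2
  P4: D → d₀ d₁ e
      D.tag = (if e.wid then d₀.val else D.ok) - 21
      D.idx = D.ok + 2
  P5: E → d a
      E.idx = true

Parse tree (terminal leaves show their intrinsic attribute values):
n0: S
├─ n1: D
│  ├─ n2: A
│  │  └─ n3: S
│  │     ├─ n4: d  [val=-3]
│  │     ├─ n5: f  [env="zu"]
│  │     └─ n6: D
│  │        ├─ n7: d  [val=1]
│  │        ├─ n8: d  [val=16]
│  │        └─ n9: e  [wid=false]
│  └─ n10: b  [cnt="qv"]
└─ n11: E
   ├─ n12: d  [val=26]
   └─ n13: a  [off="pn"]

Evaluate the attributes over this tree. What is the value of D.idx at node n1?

1. n1.mk = 3  [3]
2. n1.ok = 15  [15]
3. n2.tag = false  [D.ok > 15]
4. n4.val = -3  [terminal]
5. n5.env = "zu"  [terminal]
6. n6.mk = 14  [14]
7. n6.ok = 22  [22]
8. n7.val = 1  [terminal]
9. n8.val = 16  [terminal]
10. n9.wid = false  [terminal]
11. n6.tag = 1  [(if e.wid then d₀.val else D.ok) - 21]
12. n6.idx = 24  [D.ok + 2]
13. n3.ok = "pzu"  ["p" ++ f.env]
14. n3.wid = "yzu"  ["y" ++ f.env]
15. n3.live = 22  [D.idx - 2]
16. n2.env = true  [S.live > 21]
17. n2.pre = true  [not A.tag]
18. n2.depth = 0  [S.live * -1 + 22]
19. n10.cnt = "qv"  [terminal]
20. n1.tag = 18  [D.mk + A.depth + 15]
21. n1.idx = 22  [A.depth + 22]
22. n11.hot = 0  [D.idx - 22]
23. n12.val = 26  [terminal]
24. n13.off = "pn"  [terminal]
25. n11.idx = true  [true]
26. n0.ok = "nw"  ["nw"]
27. n0.wid = "zp"  ["zp"]
28. n0.live = 6  [6]

22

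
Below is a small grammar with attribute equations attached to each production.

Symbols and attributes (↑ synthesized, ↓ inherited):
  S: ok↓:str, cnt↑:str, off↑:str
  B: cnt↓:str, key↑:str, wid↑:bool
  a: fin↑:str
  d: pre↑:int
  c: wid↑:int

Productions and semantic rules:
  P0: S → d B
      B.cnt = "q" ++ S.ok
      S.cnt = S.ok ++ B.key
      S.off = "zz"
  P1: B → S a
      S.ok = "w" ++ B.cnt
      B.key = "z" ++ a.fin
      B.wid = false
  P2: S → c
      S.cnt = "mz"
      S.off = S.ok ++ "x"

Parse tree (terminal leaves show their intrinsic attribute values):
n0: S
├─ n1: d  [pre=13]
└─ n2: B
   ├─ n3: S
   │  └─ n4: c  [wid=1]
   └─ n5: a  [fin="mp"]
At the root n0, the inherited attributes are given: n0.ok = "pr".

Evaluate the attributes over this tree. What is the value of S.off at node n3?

1. n0.ok = "pr"  [given at root]
2. n1.pre = 13  [terminal]
3. n2.cnt = "qpr"  ["q" ++ S.ok]
4. n3.ok = "wqpr"  ["w" ++ B.cnt]
5. n4.wid = 1  [terminal]
6. n3.cnt = "mz"  ["mz"]
7. n3.off = "wqprx"  [S.ok ++ "x"]
8. n5.fin = "mp"  [terminal]
9. n2.key = "zmp"  ["z" ++ a.fin]
10. n2.wid = false  [false]
11. n0.cnt = "przmp"  [S.ok ++ B.key]
12. n0.off = "zz"  ["zz"]

"wqprx"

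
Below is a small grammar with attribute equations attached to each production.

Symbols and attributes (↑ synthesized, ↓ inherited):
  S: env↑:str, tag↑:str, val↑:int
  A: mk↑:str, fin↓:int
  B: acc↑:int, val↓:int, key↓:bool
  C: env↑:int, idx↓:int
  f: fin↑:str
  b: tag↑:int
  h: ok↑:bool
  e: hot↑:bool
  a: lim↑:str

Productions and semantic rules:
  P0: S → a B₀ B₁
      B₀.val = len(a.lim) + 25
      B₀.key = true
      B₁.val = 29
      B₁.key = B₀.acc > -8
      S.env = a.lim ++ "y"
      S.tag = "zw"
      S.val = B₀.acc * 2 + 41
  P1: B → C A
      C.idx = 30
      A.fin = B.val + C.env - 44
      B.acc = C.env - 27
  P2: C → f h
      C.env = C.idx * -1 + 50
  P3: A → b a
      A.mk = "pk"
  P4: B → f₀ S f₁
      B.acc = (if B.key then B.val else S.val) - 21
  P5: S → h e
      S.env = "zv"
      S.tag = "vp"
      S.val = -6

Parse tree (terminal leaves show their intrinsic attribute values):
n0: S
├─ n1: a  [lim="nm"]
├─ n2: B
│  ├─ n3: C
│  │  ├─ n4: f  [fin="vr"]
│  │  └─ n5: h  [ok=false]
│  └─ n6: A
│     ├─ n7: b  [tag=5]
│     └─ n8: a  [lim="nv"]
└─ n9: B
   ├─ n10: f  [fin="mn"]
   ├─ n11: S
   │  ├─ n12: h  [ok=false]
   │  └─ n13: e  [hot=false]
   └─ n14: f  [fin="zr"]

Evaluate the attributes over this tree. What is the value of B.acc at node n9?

8

1. n1.lim = "nm"  [terminal]
2. n2.val = 27  [len(a.lim) + 25]
3. n2.key = true  [true]
4. n3.idx = 30  [30]
5. n4.fin = "vr"  [terminal]
6. n5.ok = false  [terminal]
7. n3.env = 20  [C.idx * -1 + 50]
8. n6.fin = 3  [B.val + C.env - 44]
9. n7.tag = 5  [terminal]
10. n8.lim = "nv"  [terminal]
11. n6.mk = "pk"  ["pk"]
12. n2.acc = -7  [C.env - 27]
13. n9.val = 29  [29]
14. n9.key = true  [B₀.acc > -8]
15. n10.fin = "mn"  [terminal]
16. n12.ok = false  [terminal]
17. n13.hot = false  [terminal]
18. n11.env = "zv"  ["zv"]
19. n11.tag = "vp"  ["vp"]
20. n11.val = -6  [-6]
21. n14.fin = "zr"  [terminal]
22. n9.acc = 8  [(if B.key then B.val else S.val) - 21]
23. n0.env = "nmy"  [a.lim ++ "y"]
24. n0.tag = "zw"  ["zw"]
25. n0.val = 27  [B₀.acc * 2 + 41]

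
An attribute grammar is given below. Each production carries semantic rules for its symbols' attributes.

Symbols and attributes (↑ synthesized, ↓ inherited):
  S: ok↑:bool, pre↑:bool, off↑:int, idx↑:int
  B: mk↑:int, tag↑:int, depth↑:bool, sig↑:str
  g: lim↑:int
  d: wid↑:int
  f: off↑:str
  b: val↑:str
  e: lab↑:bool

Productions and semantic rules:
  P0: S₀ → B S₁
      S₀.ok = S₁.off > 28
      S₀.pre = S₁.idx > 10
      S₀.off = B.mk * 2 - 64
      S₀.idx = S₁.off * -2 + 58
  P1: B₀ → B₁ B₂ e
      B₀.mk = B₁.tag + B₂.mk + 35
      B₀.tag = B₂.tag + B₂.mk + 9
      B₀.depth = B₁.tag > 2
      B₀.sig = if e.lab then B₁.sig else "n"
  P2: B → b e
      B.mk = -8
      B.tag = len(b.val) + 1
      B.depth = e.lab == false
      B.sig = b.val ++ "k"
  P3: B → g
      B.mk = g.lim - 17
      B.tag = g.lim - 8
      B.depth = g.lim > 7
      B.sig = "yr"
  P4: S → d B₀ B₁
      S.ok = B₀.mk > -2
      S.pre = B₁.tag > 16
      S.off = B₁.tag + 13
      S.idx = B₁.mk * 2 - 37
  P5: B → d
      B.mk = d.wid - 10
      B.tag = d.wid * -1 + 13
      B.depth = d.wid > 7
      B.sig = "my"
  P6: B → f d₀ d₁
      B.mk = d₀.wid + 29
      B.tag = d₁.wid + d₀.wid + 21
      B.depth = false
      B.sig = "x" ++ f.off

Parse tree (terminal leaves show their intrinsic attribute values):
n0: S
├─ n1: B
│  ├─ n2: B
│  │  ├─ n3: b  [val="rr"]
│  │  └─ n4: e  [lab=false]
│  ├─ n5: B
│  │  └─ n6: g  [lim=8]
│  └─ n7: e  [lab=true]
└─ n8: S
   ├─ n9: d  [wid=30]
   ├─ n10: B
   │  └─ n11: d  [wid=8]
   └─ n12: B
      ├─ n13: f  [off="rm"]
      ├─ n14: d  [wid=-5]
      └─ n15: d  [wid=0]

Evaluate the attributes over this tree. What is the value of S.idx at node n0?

1. n3.val = "rr"  [terminal]
2. n4.lab = false  [terminal]
3. n2.mk = -8  [-8]
4. n2.tag = 3  [len(b.val) + 1]
5. n2.depth = true  [e.lab == false]
6. n2.sig = "rrk"  [b.val ++ "k"]
7. n6.lim = 8  [terminal]
8. n5.mk = -9  [g.lim - 17]
9. n5.tag = 0  [g.lim - 8]
10. n5.depth = true  [g.lim > 7]
11. n5.sig = "yr"  ["yr"]
12. n7.lab = true  [terminal]
13. n1.mk = 29  [B₁.tag + B₂.mk + 35]
14. n1.tag = 0  [B₂.tag + B₂.mk + 9]
15. n1.depth = true  [B₁.tag > 2]
16. n1.sig = "rrk"  [if e.lab then B₁.sig else "n"]
17. n9.wid = 30  [terminal]
18. n11.wid = 8  [terminal]
19. n10.mk = -2  [d.wid - 10]
20. n10.tag = 5  [d.wid * -1 + 13]
21. n10.depth = true  [d.wid > 7]
22. n10.sig = "my"  ["my"]
23. n13.off = "rm"  [terminal]
24. n14.wid = -5  [terminal]
25. n15.wid = 0  [terminal]
26. n12.mk = 24  [d₀.wid + 29]
27. n12.tag = 16  [d₁.wid + d₀.wid + 21]
28. n12.depth = false  [false]
29. n12.sig = "xrm"  ["x" ++ f.off]
30. n8.ok = false  [B₀.mk > -2]
31. n8.pre = false  [B₁.tag > 16]
32. n8.off = 29  [B₁.tag + 13]
33. n8.idx = 11  [B₁.mk * 2 - 37]
34. n0.ok = true  [S₁.off > 28]
35. n0.pre = true  [S₁.idx > 10]
36. n0.off = -6  [B.mk * 2 - 64]
37. n0.idx = 0  [S₁.off * -2 + 58]

0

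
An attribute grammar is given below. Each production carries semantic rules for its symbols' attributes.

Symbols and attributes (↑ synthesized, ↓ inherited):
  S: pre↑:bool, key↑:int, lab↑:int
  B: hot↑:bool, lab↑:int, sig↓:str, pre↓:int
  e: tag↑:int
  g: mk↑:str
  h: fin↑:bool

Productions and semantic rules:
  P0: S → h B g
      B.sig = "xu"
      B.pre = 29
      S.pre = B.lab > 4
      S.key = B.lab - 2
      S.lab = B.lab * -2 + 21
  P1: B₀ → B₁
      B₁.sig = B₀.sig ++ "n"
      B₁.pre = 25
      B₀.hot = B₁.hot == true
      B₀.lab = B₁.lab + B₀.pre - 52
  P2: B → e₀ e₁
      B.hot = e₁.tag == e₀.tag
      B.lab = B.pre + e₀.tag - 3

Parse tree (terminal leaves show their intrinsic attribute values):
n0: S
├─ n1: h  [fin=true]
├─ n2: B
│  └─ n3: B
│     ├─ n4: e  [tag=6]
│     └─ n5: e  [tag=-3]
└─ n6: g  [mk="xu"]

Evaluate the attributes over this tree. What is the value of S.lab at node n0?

1. n1.fin = true  [terminal]
2. n2.sig = "xu"  ["xu"]
3. n2.pre = 29  [29]
4. n3.sig = "xun"  [B₀.sig ++ "n"]
5. n3.pre = 25  [25]
6. n4.tag = 6  [terminal]
7. n5.tag = -3  [terminal]
8. n3.hot = false  [e₁.tag == e₀.tag]
9. n3.lab = 28  [B.pre + e₀.tag - 3]
10. n2.hot = false  [B₁.hot == true]
11. n2.lab = 5  [B₁.lab + B₀.pre - 52]
12. n6.mk = "xu"  [terminal]
13. n0.pre = true  [B.lab > 4]
14. n0.key = 3  [B.lab - 2]
15. n0.lab = 11  [B.lab * -2 + 21]

11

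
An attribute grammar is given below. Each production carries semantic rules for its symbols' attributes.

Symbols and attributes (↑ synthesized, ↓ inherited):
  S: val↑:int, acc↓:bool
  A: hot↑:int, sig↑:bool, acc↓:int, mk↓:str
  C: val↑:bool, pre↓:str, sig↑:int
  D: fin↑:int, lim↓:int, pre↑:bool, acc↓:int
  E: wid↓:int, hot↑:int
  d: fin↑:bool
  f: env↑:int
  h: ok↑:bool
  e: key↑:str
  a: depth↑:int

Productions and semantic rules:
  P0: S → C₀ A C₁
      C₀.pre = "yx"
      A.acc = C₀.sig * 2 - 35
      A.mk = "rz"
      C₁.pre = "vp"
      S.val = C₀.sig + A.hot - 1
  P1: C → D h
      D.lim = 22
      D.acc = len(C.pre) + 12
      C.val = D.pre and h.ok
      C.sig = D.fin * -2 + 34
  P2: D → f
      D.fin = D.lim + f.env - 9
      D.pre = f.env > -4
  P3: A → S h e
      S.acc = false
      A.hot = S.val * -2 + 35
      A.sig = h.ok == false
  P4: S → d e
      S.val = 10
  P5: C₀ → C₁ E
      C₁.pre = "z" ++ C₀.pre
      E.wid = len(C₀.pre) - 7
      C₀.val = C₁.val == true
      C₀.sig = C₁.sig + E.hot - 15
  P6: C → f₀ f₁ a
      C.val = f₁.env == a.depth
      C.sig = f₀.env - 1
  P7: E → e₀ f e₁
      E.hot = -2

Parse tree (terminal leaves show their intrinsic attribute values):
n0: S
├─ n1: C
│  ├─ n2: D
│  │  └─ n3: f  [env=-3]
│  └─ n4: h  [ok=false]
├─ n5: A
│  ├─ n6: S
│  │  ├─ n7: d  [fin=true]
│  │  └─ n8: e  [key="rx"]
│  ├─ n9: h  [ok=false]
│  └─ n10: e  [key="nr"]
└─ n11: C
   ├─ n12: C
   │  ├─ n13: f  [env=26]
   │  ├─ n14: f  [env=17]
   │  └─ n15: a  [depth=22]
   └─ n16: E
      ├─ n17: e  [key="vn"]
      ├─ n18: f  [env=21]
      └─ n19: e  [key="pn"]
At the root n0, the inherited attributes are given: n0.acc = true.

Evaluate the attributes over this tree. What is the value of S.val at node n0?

1. n0.acc = true  [given at root]
2. n1.pre = "yx"  ["yx"]
3. n2.lim = 22  [22]
4. n2.acc = 14  [len(C.pre) + 12]
5. n3.env = -3  [terminal]
6. n2.fin = 10  [D.lim + f.env - 9]
7. n2.pre = true  [f.env > -4]
8. n4.ok = false  [terminal]
9. n1.val = false  [D.pre and h.ok]
10. n1.sig = 14  [D.fin * -2 + 34]
11. n5.acc = -7  [C₀.sig * 2 - 35]
12. n5.mk = "rz"  ["rz"]
13. n6.acc = false  [false]
14. n7.fin = true  [terminal]
15. n8.key = "rx"  [terminal]
16. n6.val = 10  [10]
17. n9.ok = false  [terminal]
18. n10.key = "nr"  [terminal]
19. n5.hot = 15  [S.val * -2 + 35]
20. n5.sig = true  [h.ok == false]
21. n11.pre = "vp"  ["vp"]
22. n12.pre = "zvp"  ["z" ++ C₀.pre]
23. n13.env = 26  [terminal]
24. n14.env = 17  [terminal]
25. n15.depth = 22  [terminal]
26. n12.val = false  [f₁.env == a.depth]
27. n12.sig = 25  [f₀.env - 1]
28. n16.wid = -5  [len(C₀.pre) - 7]
29. n17.key = "vn"  [terminal]
30. n18.env = 21  [terminal]
31. n19.key = "pn"  [terminal]
32. n16.hot = -2  [-2]
33. n11.val = false  [C₁.val == true]
34. n11.sig = 8  [C₁.sig + E.hot - 15]
35. n0.val = 28  [C₀.sig + A.hot - 1]

28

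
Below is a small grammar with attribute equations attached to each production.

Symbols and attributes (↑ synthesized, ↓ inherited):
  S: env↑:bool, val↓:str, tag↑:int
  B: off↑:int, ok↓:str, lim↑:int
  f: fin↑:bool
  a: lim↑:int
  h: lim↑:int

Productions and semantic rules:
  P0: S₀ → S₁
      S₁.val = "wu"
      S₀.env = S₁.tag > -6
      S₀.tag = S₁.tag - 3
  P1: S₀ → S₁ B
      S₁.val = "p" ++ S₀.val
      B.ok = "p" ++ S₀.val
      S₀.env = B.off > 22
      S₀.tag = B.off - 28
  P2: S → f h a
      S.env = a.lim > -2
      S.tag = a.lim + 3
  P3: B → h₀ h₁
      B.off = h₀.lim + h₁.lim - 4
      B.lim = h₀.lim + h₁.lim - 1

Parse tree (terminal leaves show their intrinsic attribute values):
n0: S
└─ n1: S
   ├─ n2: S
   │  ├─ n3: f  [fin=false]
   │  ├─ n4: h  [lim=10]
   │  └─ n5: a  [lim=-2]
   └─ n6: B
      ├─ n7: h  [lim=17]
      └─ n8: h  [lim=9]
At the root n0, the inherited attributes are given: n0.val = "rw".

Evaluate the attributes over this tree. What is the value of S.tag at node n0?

-9

1. n0.val = "rw"  [given at root]
2. n1.val = "wu"  ["wu"]
3. n2.val = "pwu"  ["p" ++ S₀.val]
4. n3.fin = false  [terminal]
5. n4.lim = 10  [terminal]
6. n5.lim = -2  [terminal]
7. n2.env = false  [a.lim > -2]
8. n2.tag = 1  [a.lim + 3]
9. n6.ok = "pwu"  ["p" ++ S₀.val]
10. n7.lim = 17  [terminal]
11. n8.lim = 9  [terminal]
12. n6.off = 22  [h₀.lim + h₁.lim - 4]
13. n6.lim = 25  [h₀.lim + h₁.lim - 1]
14. n1.env = false  [B.off > 22]
15. n1.tag = -6  [B.off - 28]
16. n0.env = false  [S₁.tag > -6]
17. n0.tag = -9  [S₁.tag - 3]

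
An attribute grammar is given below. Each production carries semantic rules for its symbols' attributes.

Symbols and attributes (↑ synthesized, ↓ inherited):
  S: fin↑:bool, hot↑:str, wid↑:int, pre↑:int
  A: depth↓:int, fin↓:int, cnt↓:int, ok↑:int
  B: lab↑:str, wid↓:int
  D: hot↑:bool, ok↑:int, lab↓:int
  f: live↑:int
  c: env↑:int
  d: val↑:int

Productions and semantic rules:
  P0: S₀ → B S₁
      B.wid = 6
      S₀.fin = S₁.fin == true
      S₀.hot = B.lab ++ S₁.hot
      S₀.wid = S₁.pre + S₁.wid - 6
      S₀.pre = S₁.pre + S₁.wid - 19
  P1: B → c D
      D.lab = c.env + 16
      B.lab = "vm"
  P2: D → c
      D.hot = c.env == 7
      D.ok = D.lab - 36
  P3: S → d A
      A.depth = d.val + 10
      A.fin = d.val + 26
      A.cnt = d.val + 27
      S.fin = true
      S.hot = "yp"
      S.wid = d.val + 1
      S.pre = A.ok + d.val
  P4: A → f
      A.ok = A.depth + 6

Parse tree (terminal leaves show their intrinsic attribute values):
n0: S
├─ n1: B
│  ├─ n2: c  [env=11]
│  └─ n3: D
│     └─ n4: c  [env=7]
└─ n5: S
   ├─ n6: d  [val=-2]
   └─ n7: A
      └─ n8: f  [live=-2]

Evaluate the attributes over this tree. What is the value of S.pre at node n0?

-8

1. n1.wid = 6  [6]
2. n2.env = 11  [terminal]
3. n3.lab = 27  [c.env + 16]
4. n4.env = 7  [terminal]
5. n3.hot = true  [c.env == 7]
6. n3.ok = -9  [D.lab - 36]
7. n1.lab = "vm"  ["vm"]
8. n6.val = -2  [terminal]
9. n7.depth = 8  [d.val + 10]
10. n7.fin = 24  [d.val + 26]
11. n7.cnt = 25  [d.val + 27]
12. n8.live = -2  [terminal]
13. n7.ok = 14  [A.depth + 6]
14. n5.fin = true  [true]
15. n5.hot = "yp"  ["yp"]
16. n5.wid = -1  [d.val + 1]
17. n5.pre = 12  [A.ok + d.val]
18. n0.fin = true  [S₁.fin == true]
19. n0.hot = "vmyp"  [B.lab ++ S₁.hot]
20. n0.wid = 5  [S₁.pre + S₁.wid - 6]
21. n0.pre = -8  [S₁.pre + S₁.wid - 19]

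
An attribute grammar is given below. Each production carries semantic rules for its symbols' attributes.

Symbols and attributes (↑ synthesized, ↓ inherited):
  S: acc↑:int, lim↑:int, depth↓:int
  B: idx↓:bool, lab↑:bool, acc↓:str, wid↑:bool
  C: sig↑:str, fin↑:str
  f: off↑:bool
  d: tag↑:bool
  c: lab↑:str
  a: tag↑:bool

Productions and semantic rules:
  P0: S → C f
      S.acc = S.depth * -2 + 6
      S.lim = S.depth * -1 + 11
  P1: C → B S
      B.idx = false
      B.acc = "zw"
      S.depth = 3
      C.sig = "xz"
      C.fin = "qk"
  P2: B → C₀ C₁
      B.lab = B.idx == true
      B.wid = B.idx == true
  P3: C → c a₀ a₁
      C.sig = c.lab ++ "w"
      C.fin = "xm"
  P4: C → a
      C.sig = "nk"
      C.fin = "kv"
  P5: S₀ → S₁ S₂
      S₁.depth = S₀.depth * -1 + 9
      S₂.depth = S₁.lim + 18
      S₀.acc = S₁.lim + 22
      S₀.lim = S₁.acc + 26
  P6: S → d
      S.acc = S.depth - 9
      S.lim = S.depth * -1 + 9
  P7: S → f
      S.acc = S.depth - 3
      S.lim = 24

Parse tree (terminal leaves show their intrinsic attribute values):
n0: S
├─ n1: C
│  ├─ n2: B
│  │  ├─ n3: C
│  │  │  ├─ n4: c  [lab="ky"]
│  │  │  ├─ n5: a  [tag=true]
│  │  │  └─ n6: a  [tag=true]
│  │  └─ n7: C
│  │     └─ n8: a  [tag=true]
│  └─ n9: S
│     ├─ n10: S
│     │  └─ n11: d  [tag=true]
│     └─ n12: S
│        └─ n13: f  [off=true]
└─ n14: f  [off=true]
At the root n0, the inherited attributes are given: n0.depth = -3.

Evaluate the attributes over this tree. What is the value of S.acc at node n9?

1. n0.depth = -3  [given at root]
2. n2.idx = false  [false]
3. n2.acc = "zw"  ["zw"]
4. n4.lab = "ky"  [terminal]
5. n5.tag = true  [terminal]
6. n6.tag = true  [terminal]
7. n3.sig = "kyw"  [c.lab ++ "w"]
8. n3.fin = "xm"  ["xm"]
9. n8.tag = true  [terminal]
10. n7.sig = "nk"  ["nk"]
11. n7.fin = "kv"  ["kv"]
12. n2.lab = false  [B.idx == true]
13. n2.wid = false  [B.idx == true]
14. n9.depth = 3  [3]
15. n10.depth = 6  [S₀.depth * -1 + 9]
16. n11.tag = true  [terminal]
17. n10.acc = -3  [S.depth - 9]
18. n10.lim = 3  [S.depth * -1 + 9]
19. n12.depth = 21  [S₁.lim + 18]
20. n13.off = true  [terminal]
21. n12.acc = 18  [S.depth - 3]
22. n12.lim = 24  [24]
23. n9.acc = 25  [S₁.lim + 22]
24. n9.lim = 23  [S₁.acc + 26]
25. n1.sig = "xz"  ["xz"]
26. n1.fin = "qk"  ["qk"]
27. n14.off = true  [terminal]
28. n0.acc = 12  [S.depth * -2 + 6]
29. n0.lim = 14  [S.depth * -1 + 11]

25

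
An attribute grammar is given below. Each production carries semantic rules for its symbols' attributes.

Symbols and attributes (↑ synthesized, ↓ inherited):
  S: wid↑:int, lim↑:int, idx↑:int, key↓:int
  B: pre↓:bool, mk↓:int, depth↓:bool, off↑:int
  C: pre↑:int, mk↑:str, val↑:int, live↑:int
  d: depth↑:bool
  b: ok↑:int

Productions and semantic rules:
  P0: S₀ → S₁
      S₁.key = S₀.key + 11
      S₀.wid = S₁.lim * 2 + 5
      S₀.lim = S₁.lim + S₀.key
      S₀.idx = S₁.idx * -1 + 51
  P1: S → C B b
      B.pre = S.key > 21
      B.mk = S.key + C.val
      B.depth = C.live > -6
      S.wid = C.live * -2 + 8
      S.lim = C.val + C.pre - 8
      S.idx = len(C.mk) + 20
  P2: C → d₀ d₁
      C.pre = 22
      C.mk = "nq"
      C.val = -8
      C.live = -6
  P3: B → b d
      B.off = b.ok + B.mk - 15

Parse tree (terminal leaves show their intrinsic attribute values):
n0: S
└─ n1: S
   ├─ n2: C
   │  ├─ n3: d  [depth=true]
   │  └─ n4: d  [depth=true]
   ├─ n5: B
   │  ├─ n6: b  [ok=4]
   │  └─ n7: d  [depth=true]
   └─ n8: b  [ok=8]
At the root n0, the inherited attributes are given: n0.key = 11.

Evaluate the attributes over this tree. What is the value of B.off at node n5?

3

1. n0.key = 11  [given at root]
2. n1.key = 22  [S₀.key + 11]
3. n3.depth = true  [terminal]
4. n4.depth = true  [terminal]
5. n2.pre = 22  [22]
6. n2.mk = "nq"  ["nq"]
7. n2.val = -8  [-8]
8. n2.live = -6  [-6]
9. n5.pre = true  [S.key > 21]
10. n5.mk = 14  [S.key + C.val]
11. n5.depth = false  [C.live > -6]
12. n6.ok = 4  [terminal]
13. n7.depth = true  [terminal]
14. n5.off = 3  [b.ok + B.mk - 15]
15. n8.ok = 8  [terminal]
16. n1.wid = 20  [C.live * -2 + 8]
17. n1.lim = 6  [C.val + C.pre - 8]
18. n1.idx = 22  [len(C.mk) + 20]
19. n0.wid = 17  [S₁.lim * 2 + 5]
20. n0.lim = 17  [S₁.lim + S₀.key]
21. n0.idx = 29  [S₁.idx * -1 + 51]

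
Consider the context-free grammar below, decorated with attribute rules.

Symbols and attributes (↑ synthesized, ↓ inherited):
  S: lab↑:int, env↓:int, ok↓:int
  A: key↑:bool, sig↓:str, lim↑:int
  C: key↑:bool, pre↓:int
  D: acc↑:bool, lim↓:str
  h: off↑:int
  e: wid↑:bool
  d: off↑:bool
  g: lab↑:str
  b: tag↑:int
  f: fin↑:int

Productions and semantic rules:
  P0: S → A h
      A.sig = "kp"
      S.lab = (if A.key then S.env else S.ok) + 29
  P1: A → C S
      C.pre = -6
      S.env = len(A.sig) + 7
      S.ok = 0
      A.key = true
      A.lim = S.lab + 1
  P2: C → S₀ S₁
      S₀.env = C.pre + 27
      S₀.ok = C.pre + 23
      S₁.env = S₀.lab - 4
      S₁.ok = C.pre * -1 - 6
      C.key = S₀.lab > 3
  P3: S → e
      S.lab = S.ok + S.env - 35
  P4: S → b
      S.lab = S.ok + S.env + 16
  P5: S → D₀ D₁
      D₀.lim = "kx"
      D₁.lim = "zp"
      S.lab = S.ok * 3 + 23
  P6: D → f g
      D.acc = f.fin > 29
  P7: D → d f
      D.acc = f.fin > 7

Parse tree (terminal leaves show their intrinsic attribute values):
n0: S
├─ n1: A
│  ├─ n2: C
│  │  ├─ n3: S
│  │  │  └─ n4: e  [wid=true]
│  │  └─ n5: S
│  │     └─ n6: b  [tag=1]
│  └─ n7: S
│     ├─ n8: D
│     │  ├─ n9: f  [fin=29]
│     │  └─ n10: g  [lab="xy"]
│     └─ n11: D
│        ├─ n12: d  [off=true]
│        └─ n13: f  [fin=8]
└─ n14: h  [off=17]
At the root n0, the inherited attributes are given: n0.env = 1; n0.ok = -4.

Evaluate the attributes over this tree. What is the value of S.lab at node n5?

1. n0.env = 1  [given at root]
2. n0.ok = -4  [given at root]
3. n1.sig = "kp"  ["kp"]
4. n2.pre = -6  [-6]
5. n3.env = 21  [C.pre + 27]
6. n3.ok = 17  [C.pre + 23]
7. n4.wid = true  [terminal]
8. n3.lab = 3  [S.ok + S.env - 35]
9. n5.env = -1  [S₀.lab - 4]
10. n5.ok = 0  [C.pre * -1 - 6]
11. n6.tag = 1  [terminal]
12. n5.lab = 15  [S.ok + S.env + 16]
13. n2.key = false  [S₀.lab > 3]
14. n7.env = 9  [len(A.sig) + 7]
15. n7.ok = 0  [0]
16. n8.lim = "kx"  ["kx"]
17. n9.fin = 29  [terminal]
18. n10.lab = "xy"  [terminal]
19. n8.acc = false  [f.fin > 29]
20. n11.lim = "zp"  ["zp"]
21. n12.off = true  [terminal]
22. n13.fin = 8  [terminal]
23. n11.acc = true  [f.fin > 7]
24. n7.lab = 23  [S.ok * 3 + 23]
25. n1.key = true  [true]
26. n1.lim = 24  [S.lab + 1]
27. n14.off = 17  [terminal]
28. n0.lab = 30  [(if A.key then S.env else S.ok) + 29]

15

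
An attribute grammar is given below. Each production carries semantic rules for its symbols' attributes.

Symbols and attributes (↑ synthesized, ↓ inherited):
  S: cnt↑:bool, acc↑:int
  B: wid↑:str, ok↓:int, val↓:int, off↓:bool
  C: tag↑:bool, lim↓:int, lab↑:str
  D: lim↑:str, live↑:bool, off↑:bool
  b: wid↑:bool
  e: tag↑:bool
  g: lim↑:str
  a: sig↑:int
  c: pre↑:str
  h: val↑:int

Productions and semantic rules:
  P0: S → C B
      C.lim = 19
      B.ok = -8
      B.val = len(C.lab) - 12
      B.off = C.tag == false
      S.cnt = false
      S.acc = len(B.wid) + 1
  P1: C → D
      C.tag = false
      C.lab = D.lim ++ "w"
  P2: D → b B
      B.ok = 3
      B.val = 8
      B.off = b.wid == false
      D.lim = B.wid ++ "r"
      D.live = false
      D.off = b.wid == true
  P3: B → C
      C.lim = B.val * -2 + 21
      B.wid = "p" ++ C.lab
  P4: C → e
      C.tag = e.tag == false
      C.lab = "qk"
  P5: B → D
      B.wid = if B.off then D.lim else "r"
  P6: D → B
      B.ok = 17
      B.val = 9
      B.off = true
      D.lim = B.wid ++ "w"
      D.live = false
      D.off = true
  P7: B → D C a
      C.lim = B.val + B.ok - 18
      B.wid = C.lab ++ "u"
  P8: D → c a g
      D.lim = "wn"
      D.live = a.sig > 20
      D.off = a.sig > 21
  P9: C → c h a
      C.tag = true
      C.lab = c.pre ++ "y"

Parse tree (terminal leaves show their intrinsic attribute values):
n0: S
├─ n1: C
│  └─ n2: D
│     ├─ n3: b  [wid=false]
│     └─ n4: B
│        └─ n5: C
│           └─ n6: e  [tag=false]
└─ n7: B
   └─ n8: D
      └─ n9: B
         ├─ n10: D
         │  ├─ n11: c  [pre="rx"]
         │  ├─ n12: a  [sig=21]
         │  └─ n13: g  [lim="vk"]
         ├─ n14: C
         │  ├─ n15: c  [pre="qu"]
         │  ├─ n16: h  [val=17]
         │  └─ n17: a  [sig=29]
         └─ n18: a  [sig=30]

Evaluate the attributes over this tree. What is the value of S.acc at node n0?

1. n1.lim = 19  [19]
2. n3.wid = false  [terminal]
3. n4.ok = 3  [3]
4. n4.val = 8  [8]
5. n4.off = true  [b.wid == false]
6. n5.lim = 5  [B.val * -2 + 21]
7. n6.tag = false  [terminal]
8. n5.tag = true  [e.tag == false]
9. n5.lab = "qk"  ["qk"]
10. n4.wid = "pqk"  ["p" ++ C.lab]
11. n2.lim = "pqkr"  [B.wid ++ "r"]
12. n2.live = false  [false]
13. n2.off = false  [b.wid == true]
14. n1.tag = false  [false]
15. n1.lab = "pqkrw"  [D.lim ++ "w"]
16. n7.ok = -8  [-8]
17. n7.val = -7  [len(C.lab) - 12]
18. n7.off = true  [C.tag == false]
19. n9.ok = 17  [17]
20. n9.val = 9  [9]
21. n9.off = true  [true]
22. n11.pre = "rx"  [terminal]
23. n12.sig = 21  [terminal]
24. n13.lim = "vk"  [terminal]
25. n10.lim = "wn"  ["wn"]
26. n10.live = true  [a.sig > 20]
27. n10.off = false  [a.sig > 21]
28. n14.lim = 8  [B.val + B.ok - 18]
29. n15.pre = "qu"  [terminal]
30. n16.val = 17  [terminal]
31. n17.sig = 29  [terminal]
32. n14.tag = true  [true]
33. n14.lab = "quy"  [c.pre ++ "y"]
34. n18.sig = 30  [terminal]
35. n9.wid = "quyu"  [C.lab ++ "u"]
36. n8.lim = "quyuw"  [B.wid ++ "w"]
37. n8.live = false  [false]
38. n8.off = true  [true]
39. n7.wid = "quyuw"  [if B.off then D.lim else "r"]
40. n0.cnt = false  [false]
41. n0.acc = 6  [len(B.wid) + 1]

6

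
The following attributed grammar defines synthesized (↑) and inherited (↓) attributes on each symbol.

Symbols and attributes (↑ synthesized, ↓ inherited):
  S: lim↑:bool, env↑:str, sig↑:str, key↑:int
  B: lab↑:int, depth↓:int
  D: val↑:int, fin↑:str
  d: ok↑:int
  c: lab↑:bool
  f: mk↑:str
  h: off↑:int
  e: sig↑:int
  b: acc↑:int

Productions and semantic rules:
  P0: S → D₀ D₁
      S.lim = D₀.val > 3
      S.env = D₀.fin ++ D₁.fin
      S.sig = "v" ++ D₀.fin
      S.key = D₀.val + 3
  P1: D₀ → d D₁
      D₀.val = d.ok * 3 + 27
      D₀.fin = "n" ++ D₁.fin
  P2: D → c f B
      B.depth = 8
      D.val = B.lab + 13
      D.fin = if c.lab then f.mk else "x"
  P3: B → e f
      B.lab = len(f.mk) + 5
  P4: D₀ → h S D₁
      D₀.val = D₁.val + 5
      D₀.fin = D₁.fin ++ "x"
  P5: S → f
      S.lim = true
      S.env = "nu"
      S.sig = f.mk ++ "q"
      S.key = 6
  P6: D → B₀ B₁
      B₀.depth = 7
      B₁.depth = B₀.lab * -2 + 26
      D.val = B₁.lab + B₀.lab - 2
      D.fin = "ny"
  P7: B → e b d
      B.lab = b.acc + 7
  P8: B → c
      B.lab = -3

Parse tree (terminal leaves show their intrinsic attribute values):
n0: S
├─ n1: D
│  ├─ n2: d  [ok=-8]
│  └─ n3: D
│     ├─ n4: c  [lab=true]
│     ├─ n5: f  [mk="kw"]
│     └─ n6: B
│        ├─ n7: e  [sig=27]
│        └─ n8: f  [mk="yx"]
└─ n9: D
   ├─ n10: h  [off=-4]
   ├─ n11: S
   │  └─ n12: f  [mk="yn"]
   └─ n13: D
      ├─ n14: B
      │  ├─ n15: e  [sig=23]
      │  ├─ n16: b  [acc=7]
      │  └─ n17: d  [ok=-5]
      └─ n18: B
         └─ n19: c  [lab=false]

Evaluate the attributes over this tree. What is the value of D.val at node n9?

1. n2.ok = -8  [terminal]
2. n4.lab = true  [terminal]
3. n5.mk = "kw"  [terminal]
4. n6.depth = 8  [8]
5. n7.sig = 27  [terminal]
6. n8.mk = "yx"  [terminal]
7. n6.lab = 7  [len(f.mk) + 5]
8. n3.val = 20  [B.lab + 13]
9. n3.fin = "kw"  [if c.lab then f.mk else "x"]
10. n1.val = 3  [d.ok * 3 + 27]
11. n1.fin = "nkw"  ["n" ++ D₁.fin]
12. n10.off = -4  [terminal]
13. n12.mk = "yn"  [terminal]
14. n11.lim = true  [true]
15. n11.env = "nu"  ["nu"]
16. n11.sig = "ynq"  [f.mk ++ "q"]
17. n11.key = 6  [6]
18. n14.depth = 7  [7]
19. n15.sig = 23  [terminal]
20. n16.acc = 7  [terminal]
21. n17.ok = -5  [terminal]
22. n14.lab = 14  [b.acc + 7]
23. n18.depth = -2  [B₀.lab * -2 + 26]
24. n19.lab = false  [terminal]
25. n18.lab = -3  [-3]
26. n13.val = 9  [B₁.lab + B₀.lab - 2]
27. n13.fin = "ny"  ["ny"]
28. n9.val = 14  [D₁.val + 5]
29. n9.fin = "nyx"  [D₁.fin ++ "x"]
30. n0.lim = false  [D₀.val > 3]
31. n0.env = "nkwnyx"  [D₀.fin ++ D₁.fin]
32. n0.sig = "vnkw"  ["v" ++ D₀.fin]
33. n0.key = 6  [D₀.val + 3]

14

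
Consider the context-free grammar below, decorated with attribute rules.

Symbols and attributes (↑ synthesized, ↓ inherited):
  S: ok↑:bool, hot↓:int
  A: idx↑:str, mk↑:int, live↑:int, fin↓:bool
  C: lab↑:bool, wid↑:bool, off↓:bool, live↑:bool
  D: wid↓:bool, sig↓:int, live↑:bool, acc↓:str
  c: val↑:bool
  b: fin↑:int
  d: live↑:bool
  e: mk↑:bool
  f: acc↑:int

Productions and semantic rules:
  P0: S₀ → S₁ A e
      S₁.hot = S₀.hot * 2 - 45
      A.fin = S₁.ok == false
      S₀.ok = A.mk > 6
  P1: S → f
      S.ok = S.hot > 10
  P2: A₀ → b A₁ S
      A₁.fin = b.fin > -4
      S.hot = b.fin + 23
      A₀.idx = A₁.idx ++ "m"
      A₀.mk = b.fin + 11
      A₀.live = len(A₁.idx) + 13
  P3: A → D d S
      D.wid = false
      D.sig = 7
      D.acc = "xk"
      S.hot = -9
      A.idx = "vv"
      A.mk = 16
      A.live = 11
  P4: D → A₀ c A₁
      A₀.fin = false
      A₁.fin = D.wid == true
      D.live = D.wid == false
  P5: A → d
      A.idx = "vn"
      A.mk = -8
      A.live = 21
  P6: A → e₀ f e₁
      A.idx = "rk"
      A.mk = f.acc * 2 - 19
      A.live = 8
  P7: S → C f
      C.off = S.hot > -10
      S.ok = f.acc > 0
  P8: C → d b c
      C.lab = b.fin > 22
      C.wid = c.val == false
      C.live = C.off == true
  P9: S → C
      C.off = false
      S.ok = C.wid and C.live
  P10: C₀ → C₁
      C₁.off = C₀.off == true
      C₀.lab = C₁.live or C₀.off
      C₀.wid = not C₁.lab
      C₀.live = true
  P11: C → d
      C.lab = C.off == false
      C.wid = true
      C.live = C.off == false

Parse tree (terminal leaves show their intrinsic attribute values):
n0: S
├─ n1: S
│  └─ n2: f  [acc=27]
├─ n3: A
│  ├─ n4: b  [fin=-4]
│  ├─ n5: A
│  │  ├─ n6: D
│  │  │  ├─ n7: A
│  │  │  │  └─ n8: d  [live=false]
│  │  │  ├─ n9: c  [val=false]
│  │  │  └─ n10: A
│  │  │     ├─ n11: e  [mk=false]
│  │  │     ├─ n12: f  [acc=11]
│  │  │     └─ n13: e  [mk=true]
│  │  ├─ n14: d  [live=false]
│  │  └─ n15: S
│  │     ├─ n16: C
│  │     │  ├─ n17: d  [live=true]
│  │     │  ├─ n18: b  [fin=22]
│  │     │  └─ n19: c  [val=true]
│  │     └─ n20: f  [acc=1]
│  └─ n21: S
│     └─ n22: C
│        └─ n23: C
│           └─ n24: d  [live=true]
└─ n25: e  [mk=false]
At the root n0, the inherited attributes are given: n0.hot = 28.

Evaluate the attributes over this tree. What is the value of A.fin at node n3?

false

1. n0.hot = 28  [given at root]
2. n1.hot = 11  [S₀.hot * 2 - 45]
3. n2.acc = 27  [terminal]
4. n1.ok = true  [S.hot > 10]
5. n3.fin = false  [S₁.ok == false]
6. n4.fin = -4  [terminal]
7. n5.fin = false  [b.fin > -4]
8. n6.wid = false  [false]
9. n6.sig = 7  [7]
10. n6.acc = "xk"  ["xk"]
11. n7.fin = false  [false]
12. n8.live = false  [terminal]
13. n7.idx = "vn"  ["vn"]
14. n7.mk = -8  [-8]
15. n7.live = 21  [21]
16. n9.val = false  [terminal]
17. n10.fin = false  [D.wid == true]
18. n11.mk = false  [terminal]
19. n12.acc = 11  [terminal]
20. n13.mk = true  [terminal]
21. n10.idx = "rk"  ["rk"]
22. n10.mk = 3  [f.acc * 2 - 19]
23. n10.live = 8  [8]
24. n6.live = true  [D.wid == false]
25. n14.live = false  [terminal]
26. n15.hot = -9  [-9]
27. n16.off = true  [S.hot > -10]
28. n17.live = true  [terminal]
29. n18.fin = 22  [terminal]
30. n19.val = true  [terminal]
31. n16.lab = false  [b.fin > 22]
32. n16.wid = false  [c.val == false]
33. n16.live = true  [C.off == true]
34. n20.acc = 1  [terminal]
35. n15.ok = true  [f.acc > 0]
36. n5.idx = "vv"  ["vv"]
37. n5.mk = 16  [16]
38. n5.live = 11  [11]
39. n21.hot = 19  [b.fin + 23]
40. n22.off = false  [false]
41. n23.off = false  [C₀.off == true]
42. n24.live = true  [terminal]
43. n23.lab = true  [C.off == false]
44. n23.wid = true  [true]
45. n23.live = true  [C.off == false]
46. n22.lab = true  [C₁.live or C₀.off]
47. n22.wid = false  [not C₁.lab]
48. n22.live = true  [true]
49. n21.ok = false  [C.wid and C.live]
50. n3.idx = "vvm"  [A₁.idx ++ "m"]
51. n3.mk = 7  [b.fin + 11]
52. n3.live = 15  [len(A₁.idx) + 13]
53. n25.mk = false  [terminal]
54. n0.ok = true  [A.mk > 6]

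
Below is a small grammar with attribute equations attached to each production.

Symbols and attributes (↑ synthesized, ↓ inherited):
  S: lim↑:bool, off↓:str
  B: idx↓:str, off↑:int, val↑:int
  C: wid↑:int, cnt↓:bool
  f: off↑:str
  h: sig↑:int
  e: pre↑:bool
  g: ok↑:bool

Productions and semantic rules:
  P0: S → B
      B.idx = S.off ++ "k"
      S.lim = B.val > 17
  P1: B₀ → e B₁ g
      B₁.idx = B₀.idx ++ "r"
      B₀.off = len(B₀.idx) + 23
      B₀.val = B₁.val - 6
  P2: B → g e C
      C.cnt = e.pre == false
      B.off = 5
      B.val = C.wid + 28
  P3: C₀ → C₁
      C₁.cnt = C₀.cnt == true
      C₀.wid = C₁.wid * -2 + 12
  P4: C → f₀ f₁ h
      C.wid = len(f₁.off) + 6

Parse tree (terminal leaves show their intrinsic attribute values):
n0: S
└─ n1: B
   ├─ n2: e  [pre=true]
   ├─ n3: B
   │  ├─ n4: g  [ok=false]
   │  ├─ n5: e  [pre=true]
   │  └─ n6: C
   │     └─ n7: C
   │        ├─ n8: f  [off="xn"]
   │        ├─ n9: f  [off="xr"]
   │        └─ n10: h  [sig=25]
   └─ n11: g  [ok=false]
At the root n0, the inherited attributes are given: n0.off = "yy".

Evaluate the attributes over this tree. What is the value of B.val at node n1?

18

1. n0.off = "yy"  [given at root]
2. n1.idx = "yyk"  [S.off ++ "k"]
3. n2.pre = true  [terminal]
4. n3.idx = "yykr"  [B₀.idx ++ "r"]
5. n4.ok = false  [terminal]
6. n5.pre = true  [terminal]
7. n6.cnt = false  [e.pre == false]
8. n7.cnt = false  [C₀.cnt == true]
9. n8.off = "xn"  [terminal]
10. n9.off = "xr"  [terminal]
11. n10.sig = 25  [terminal]
12. n7.wid = 8  [len(f₁.off) + 6]
13. n6.wid = -4  [C₁.wid * -2 + 12]
14. n3.off = 5  [5]
15. n3.val = 24  [C.wid + 28]
16. n11.ok = false  [terminal]
17. n1.off = 26  [len(B₀.idx) + 23]
18. n1.val = 18  [B₁.val - 6]
19. n0.lim = true  [B.val > 17]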